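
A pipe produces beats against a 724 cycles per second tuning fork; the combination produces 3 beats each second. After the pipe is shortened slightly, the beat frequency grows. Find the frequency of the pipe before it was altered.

|f − 724| = 3, so the pipe was at either 721 Hz or 727 Hz.
A shorter pipe has a higher fundamental; the adjustment raises the pipe's frequency.
The beat rate rose, so the adjustment moved the pipe further from 724 Hz — it was already above the reference.

727 Hz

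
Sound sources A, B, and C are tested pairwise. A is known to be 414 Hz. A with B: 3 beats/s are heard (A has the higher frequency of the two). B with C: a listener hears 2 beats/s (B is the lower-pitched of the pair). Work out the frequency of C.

413 Hz

B is below A, so f_B = 414 − 3 = 411 Hz.
C is above B, so f_C = 411 + 2 = 413 Hz.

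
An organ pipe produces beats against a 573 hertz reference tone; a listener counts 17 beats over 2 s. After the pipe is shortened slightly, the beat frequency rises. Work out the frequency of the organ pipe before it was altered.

Beat frequency = 17/2 = 8.5 Hz.
|f − 573| = 8.5, so the organ pipe was at either 564.5 Hz or 581.5 Hz.
A shorter pipe has a higher fundamental; the adjustment raises the organ pipe's frequency.
The beat rate rose, so the adjustment moved the organ pipe further from 573 Hz — it was already above the reference.

581.5 Hz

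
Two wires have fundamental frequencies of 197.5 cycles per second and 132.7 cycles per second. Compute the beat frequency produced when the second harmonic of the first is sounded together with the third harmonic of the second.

Second harmonic of the first: 2·197.5 = 395.0 Hz.
Third harmonic of the second: 3·132.7 = 398.1 Hz.
f_beat = |395.0 − 398.1| = 3.1 Hz.

3.1 Hz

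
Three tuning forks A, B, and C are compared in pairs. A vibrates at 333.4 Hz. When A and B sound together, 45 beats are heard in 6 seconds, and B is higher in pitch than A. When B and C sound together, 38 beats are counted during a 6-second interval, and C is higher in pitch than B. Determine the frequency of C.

A–B: Beat frequency = 45/6 = 7.5 Hz.
B is above A, so f_B = 333.4 + 7.5 = 340.9 Hz.
B–C: Beat frequency = 38/6 = 6.3333 Hz.
C is above B, so f_C = 340.9 + 6.3333 = 347.2333 Hz.

347.2333 Hz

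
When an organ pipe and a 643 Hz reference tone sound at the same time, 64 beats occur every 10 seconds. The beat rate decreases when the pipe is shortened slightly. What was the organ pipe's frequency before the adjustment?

636.6 Hz

Beat frequency = 64/10 = 6.4 Hz.
|f − 643| = 6.4, so the organ pipe was at either 636.6 Hz or 649.4 Hz.
A shorter pipe has a higher fundamental; the adjustment raises the organ pipe's frequency.
The beat rate fell, so the adjustment moved the organ pipe toward 643 Hz — it must have started below the reference.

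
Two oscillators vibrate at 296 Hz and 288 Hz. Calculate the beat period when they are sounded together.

f_beat = |296 − 288| = 8 Hz.
Beat period T = 1 / f_beat = 1 / 8 s.

0.125 s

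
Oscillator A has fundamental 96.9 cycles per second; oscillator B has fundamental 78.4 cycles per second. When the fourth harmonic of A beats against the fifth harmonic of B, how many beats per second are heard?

4.4 Hz

Fourth harmonic of the first: 4·96.9 = 387.6 Hz.
Fifth harmonic of the second: 5·78.4 = 392.0 Hz.
f_beat = |387.6 − 392.0| = 4.4 Hz.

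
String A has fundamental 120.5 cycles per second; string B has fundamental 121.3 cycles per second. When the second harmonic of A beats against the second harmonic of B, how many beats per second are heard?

1.6 Hz

Second harmonic of the first: 2·120.5 = 241.0 Hz.
Second harmonic of the second: 2·121.3 = 242.6 Hz.
f_beat = |241.0 − 242.6| = 1.6 Hz.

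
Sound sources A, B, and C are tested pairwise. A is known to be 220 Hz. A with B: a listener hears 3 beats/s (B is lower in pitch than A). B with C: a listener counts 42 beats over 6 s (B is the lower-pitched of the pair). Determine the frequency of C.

B is below A, so f_B = 220 − 3 = 217 Hz.
B–C: Beat frequency = 42/6 = 7 Hz.
C is above B, so f_C = 217 + 7 = 224 Hz.

224 Hz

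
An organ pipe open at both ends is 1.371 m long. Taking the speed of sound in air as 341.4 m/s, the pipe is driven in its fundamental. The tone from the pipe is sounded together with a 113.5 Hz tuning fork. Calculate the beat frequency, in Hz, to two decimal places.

11.01 Hz

Open pipe: f_n = n·v/(2L) = 1·341.4/(2·1.371) = 124.5077 Hz.
f_beat = |124.5077 − 113.5| = 11.01 Hz.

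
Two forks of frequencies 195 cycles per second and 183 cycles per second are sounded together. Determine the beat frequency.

Beats arise from superposition of two nearby frequencies; the beat rate is |f₁ − f₂|.
|195 − 183| = 12 Hz.

12 Hz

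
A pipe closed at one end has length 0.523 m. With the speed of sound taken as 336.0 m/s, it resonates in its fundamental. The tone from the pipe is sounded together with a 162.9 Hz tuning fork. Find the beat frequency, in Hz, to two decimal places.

2.29 Hz

Closed pipe (odd harmonics): f_n = n·v/(4L) = 1·336.0/(4·0.523) = 160.6119 Hz.
f_beat = |160.6119 − 162.9| = 2.29 Hz.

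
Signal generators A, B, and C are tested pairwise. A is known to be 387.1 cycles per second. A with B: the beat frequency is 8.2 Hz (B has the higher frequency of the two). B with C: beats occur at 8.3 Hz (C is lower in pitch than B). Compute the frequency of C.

B is above A, so f_B = 387.1 + 8.2 = 395.3 Hz.
C is below B, so f_C = 395.3 − 8.3 = 387 Hz.

387 Hz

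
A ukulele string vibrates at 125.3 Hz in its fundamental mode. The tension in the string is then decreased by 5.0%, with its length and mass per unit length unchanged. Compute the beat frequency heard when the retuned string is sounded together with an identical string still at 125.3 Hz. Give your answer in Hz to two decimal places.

3.17 Hz

For a string, f ∝ √T, so the new frequency is 125.3·√0.950 = 122.1273 Hz.
f_beat = |122.1273 − 125.3| = 3.17 Hz.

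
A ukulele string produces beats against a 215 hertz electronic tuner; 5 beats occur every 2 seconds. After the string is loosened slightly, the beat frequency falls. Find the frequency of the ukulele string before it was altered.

Beat frequency = 5/2 = 2.5 Hz.
|f − 215| = 2.5, so the ukulele string was at either 212.5 Hz or 217.5 Hz.
Reducing tension lowers a string's frequency; the adjustment lowers the ukulele string's frequency.
The beat rate fell, so the adjustment moved the ukulele string toward 215 Hz — it must have started above the reference.

217.5 Hz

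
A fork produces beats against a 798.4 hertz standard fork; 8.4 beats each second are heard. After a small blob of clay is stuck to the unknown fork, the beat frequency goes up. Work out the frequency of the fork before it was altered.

790 Hz

|f − 798.4| = 8.4, so the fork was at either 790 Hz or 806.8 Hz.
Adding mass to a fork lowers its frequency; the adjustment lowers the fork's frequency.
The beat rate rose, so the adjustment moved the fork further from 798.4 Hz — it was already below the reference.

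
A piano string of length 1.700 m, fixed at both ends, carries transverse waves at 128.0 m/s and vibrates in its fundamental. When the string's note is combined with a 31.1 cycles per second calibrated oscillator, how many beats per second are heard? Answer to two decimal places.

For a string fixed at both ends, f_n = n·v/(2L) = 1·128.0/(2·1.700) = 37.6471 Hz.
f_beat = |37.6471 − 31.1| = 6.55 Hz.

6.55 Hz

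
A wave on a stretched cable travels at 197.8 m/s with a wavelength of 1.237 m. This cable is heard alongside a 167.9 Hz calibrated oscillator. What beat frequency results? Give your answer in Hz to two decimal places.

Source frequency f = v/λ = 197.8/1.237 = 159.9030 Hz.
f_beat = |159.9030 − 167.9| = 8.00 Hz.

8.00 Hz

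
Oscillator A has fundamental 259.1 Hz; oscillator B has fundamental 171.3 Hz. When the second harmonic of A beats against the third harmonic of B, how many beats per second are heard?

Second harmonic of the first: 2·259.1 = 518.2 Hz.
Third harmonic of the second: 3·171.3 = 513.9 Hz.
f_beat = |518.2 − 513.9| = 4.3 Hz.

4.3 Hz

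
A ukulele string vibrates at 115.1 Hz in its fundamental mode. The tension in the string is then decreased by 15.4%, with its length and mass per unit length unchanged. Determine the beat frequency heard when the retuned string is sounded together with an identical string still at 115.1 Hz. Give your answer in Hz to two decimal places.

For a string, f ∝ √T, so the new frequency is 115.1·√0.846 = 105.8670 Hz.
f_beat = |105.8670 − 115.1| = 9.23 Hz.

9.23 Hz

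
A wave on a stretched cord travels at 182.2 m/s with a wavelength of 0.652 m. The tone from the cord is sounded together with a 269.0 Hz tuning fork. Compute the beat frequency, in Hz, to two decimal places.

10.45 Hz

Source frequency f = v/λ = 182.2/0.652 = 279.4479 Hz.
f_beat = |279.4479 − 269.0| = 10.45 Hz.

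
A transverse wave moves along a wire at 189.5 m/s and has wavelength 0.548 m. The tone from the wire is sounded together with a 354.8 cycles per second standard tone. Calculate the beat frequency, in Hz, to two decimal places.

9.00 Hz

Source frequency f = v/λ = 189.5/0.548 = 345.8029 Hz.
f_beat = |345.8029 − 354.8| = 9.00 Hz.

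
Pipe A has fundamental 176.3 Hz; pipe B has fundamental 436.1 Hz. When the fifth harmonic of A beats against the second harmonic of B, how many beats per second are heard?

Fifth harmonic of the first: 5·176.3 = 881.5 Hz.
Second harmonic of the second: 2·436.1 = 872.2 Hz.
f_beat = |881.5 − 872.2| = 9.3 Hz.

9.3 Hz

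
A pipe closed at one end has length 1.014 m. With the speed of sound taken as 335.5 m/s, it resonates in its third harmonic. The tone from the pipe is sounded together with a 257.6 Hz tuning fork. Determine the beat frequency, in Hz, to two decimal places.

Closed pipe (odd harmonics): f_n = n·v/(4L) = 3·335.5/(4·1.014) = 248.1509 Hz.
f_beat = |248.1509 − 257.6| = 9.45 Hz.

9.45 Hz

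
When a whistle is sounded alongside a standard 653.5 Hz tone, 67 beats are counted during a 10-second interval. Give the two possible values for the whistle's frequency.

646.8 Hz or 660.2 Hz

Beat frequency = 67/10 = 6.7 Hz.
|f − 653.5| = 6.7, so f = 653.5 ± 6.7.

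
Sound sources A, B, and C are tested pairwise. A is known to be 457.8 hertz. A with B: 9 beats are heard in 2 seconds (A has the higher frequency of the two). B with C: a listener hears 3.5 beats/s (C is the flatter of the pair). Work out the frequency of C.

449.8 Hz

A–B: Beat frequency = 9/2 = 4.5 Hz.
B is below A, so f_B = 457.8 − 4.5 = 453.3 Hz.
C is below B, so f_C = 453.3 − 3.5 = 449.8 Hz.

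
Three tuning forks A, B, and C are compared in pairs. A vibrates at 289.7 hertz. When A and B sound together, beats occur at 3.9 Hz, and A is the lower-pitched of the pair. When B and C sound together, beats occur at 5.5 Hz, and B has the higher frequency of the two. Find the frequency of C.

B is above A, so f_B = 289.7 + 3.9 = 293.6 Hz.
C is below B, so f_C = 293.6 − 5.5 = 288.1 Hz.

288.1 Hz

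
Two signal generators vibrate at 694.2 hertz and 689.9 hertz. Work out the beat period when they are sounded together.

0.233 s

f_beat = |694.2 − 689.9| = 4.3 Hz.
Beat period T = 1 / f_beat = 1 / 4.3 s.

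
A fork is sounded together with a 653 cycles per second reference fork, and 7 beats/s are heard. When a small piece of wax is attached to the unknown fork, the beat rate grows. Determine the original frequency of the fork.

646 Hz

|f − 653| = 7, so the fork was at either 646 Hz or 660 Hz.
Loading a fork with wax lowers its frequency; the adjustment lowers the fork's frequency.
The beat rate rose, so the adjustment moved the fork further from 653 Hz — it was already below the reference.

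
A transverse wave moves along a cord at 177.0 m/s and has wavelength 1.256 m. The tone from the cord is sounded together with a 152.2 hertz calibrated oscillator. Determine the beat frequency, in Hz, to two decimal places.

Source frequency f = v/λ = 177.0/1.256 = 140.9236 Hz.
f_beat = |140.9236 − 152.2| = 11.28 Hz.

11.28 Hz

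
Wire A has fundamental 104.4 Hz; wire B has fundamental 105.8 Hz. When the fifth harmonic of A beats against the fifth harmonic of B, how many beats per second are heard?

Fifth harmonic of the first: 5·104.4 = 522.0 Hz.
Fifth harmonic of the second: 5·105.8 = 529.0 Hz.
f_beat = |522.0 − 529.0| = 7.0 Hz.

7.0 Hz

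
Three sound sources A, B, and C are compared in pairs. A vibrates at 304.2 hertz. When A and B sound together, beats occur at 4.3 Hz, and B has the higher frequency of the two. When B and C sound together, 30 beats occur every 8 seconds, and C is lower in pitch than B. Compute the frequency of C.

B is above A, so f_B = 304.2 + 4.3 = 308.5 Hz.
B–C: Beat frequency = 30/8 = 3.75 Hz.
C is below B, so f_C = 308.5 − 3.75 = 304.75 Hz.

304.75 Hz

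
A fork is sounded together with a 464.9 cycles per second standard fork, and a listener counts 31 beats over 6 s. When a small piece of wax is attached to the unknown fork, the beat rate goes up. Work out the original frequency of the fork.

Beat frequency = 31/6 = 5.1667 Hz.
|f − 464.9| = 5.1667, so the fork was at either 459.7333 Hz or 470.0667 Hz.
Loading a fork with wax lowers its frequency; the adjustment lowers the fork's frequency.
The beat rate rose, so the adjustment moved the fork further from 464.9 Hz — it was already below the reference.

459.7333 Hz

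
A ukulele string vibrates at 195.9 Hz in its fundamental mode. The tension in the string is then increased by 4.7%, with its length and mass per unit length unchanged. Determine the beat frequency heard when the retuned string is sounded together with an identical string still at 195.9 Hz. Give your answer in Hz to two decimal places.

For a string, f ∝ √T, so the new frequency is 195.9·√1.047 = 200.4508 Hz.
f_beat = |200.4508 − 195.9| = 4.55 Hz.

4.55 Hz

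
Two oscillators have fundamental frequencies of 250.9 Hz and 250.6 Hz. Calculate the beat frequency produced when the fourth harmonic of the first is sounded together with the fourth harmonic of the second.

Fourth harmonic of the first: 4·250.9 = 1003.6 Hz.
Fourth harmonic of the second: 4·250.6 = 1002.4 Hz.
f_beat = |1003.6 − 1002.4| = 1.2 Hz.

1.2 Hz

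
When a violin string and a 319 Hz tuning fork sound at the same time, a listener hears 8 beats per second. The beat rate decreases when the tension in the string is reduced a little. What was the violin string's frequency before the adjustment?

327 Hz

|f − 319| = 8, so the violin string was at either 311 Hz or 327 Hz.
Lower tension means lower frequency; the adjustment lowers the violin string's frequency.
The beat rate fell, so the adjustment moved the violin string toward 319 Hz — it must have started above the reference.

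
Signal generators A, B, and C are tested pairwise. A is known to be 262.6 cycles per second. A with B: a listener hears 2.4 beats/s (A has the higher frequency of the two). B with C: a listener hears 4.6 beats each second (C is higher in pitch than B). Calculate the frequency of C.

264.8 Hz

B is below A, so f_B = 262.6 − 2.4 = 260.2 Hz.
C is above B, so f_C = 260.2 + 4.6 = 264.8 Hz.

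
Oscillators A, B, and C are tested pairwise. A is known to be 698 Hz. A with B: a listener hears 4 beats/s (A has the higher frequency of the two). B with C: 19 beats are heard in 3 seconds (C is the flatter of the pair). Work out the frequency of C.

B is below A, so f_B = 698 − 4 = 694 Hz.
B–C: Beat frequency = 19/3 = 6.3333 Hz.
C is below B, so f_C = 694 − 6.3333 = 687.6667 Hz.

687.6667 Hz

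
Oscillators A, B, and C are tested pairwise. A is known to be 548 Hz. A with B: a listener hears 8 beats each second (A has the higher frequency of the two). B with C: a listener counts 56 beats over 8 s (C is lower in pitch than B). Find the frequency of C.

B is below A, so f_B = 548 − 8 = 540 Hz.
B–C: Beat frequency = 56/8 = 7 Hz.
C is below B, so f_C = 540 − 7 = 533 Hz.

533 Hz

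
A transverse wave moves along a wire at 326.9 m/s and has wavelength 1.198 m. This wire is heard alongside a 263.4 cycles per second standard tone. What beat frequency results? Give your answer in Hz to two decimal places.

9.47 Hz

Source frequency f = v/λ = 326.9/1.198 = 272.8715 Hz.
f_beat = |272.8715 − 263.4| = 9.47 Hz.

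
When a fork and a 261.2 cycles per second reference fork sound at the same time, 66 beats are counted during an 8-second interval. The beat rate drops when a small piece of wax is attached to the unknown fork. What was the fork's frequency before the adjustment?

Beat frequency = 66/8 = 8.25 Hz.
|f − 261.2| = 8.25, so the fork was at either 252.95 Hz or 269.45 Hz.
Loading a fork with wax lowers its frequency; the adjustment lowers the fork's frequency.
The beat rate fell, so the adjustment moved the fork toward 261.2 Hz — it must have started above the reference.

269.45 Hz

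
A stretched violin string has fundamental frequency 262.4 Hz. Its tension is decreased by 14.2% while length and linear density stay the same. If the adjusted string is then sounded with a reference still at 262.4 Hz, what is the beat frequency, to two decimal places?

For a string, f ∝ √T, so the new frequency is 262.4·√0.858 = 243.0566 Hz.
f_beat = |243.0566 − 262.4| = 19.34 Hz.

19.34 Hz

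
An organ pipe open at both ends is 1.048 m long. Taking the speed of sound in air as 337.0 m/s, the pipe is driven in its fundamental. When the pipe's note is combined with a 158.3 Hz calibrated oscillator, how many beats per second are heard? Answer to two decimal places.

2.48 Hz

Open pipe: f_n = n·v/(2L) = 1·337.0/(2·1.048) = 160.7824 Hz.
f_beat = |160.7824 − 158.3| = 2.48 Hz.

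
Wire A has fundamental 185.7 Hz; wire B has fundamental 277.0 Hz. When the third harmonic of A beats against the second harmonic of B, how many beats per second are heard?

3.1 Hz

Third harmonic of the first: 3·185.7 = 557.1 Hz.
Second harmonic of the second: 2·277.0 = 554.0 Hz.
f_beat = |557.1 − 554.0| = 3.1 Hz.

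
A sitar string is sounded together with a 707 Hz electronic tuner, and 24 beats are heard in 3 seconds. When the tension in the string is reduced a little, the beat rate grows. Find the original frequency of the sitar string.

Beat frequency = 24/3 = 8 Hz.
|f − 707| = 8, so the sitar string was at either 699 Hz or 715 Hz.
Lower tension means lower frequency; the adjustment lowers the sitar string's frequency.
The beat rate rose, so the adjustment moved the sitar string further from 707 Hz — it was already below the reference.

699 Hz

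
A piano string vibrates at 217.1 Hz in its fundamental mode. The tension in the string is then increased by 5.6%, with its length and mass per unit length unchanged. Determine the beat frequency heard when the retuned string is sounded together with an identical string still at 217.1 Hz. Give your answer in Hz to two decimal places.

6.00 Hz

For a string, f ∝ √T, so the new frequency is 217.1·√1.056 = 223.0960 Hz.
f_beat = |223.0960 − 217.1| = 6.00 Hz.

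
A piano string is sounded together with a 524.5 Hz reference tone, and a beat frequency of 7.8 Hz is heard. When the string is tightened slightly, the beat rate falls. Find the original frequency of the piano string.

|f − 524.5| = 7.8, so the piano string was at either 516.7 Hz or 532.3 Hz.
Increasing tension raises a string's frequency; the adjustment raises the piano string's frequency.
The beat rate fell, so the adjustment moved the piano string toward 524.5 Hz — it must have started below the reference.

516.7 Hz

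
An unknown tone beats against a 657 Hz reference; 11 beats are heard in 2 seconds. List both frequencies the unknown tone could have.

Beat frequency = 11/2 = 5.5 Hz.
|f − 657| = 5.5, so f = 657 ± 5.5.

651.5 Hz or 662.5 Hz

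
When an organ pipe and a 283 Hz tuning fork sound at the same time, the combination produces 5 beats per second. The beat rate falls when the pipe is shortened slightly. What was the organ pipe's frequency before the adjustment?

278 Hz

|f − 283| = 5, so the organ pipe was at either 278 Hz or 288 Hz.
A shorter pipe has a higher fundamental; the adjustment raises the organ pipe's frequency.
The beat rate fell, so the adjustment moved the organ pipe toward 283 Hz — it must have started below the reference.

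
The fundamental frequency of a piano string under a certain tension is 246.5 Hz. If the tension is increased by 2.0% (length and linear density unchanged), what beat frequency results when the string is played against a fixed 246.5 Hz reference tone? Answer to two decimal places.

2.45 Hz

For a string, f ∝ √T, so the new frequency is 246.5·√1.020 = 248.9528 Hz.
f_beat = |248.9528 − 246.5| = 2.45 Hz.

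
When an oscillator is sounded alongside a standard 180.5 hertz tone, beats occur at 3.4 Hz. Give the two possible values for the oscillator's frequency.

177.1 Hz or 183.9 Hz

|f − 180.5| = 3.4, so f = 180.5 ± 3.4.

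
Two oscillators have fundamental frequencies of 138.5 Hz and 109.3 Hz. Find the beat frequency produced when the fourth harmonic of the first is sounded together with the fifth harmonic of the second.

Fourth harmonic of the first: 4·138.5 = 554.0 Hz.
Fifth harmonic of the second: 5·109.3 = 546.5 Hz.
f_beat = |554.0 − 546.5| = 7.5 Hz.

7.5 Hz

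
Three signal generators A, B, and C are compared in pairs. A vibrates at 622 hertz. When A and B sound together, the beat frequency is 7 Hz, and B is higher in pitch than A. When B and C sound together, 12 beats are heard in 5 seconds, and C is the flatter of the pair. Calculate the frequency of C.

626.6 Hz

B is above A, so f_B = 622 + 7 = 629 Hz.
B–C: Beat frequency = 12/5 = 2.4 Hz.
C is below B, so f_C = 629 − 2.4 = 626.6 Hz.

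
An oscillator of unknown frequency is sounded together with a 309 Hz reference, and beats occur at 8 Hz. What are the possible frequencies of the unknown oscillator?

301 Hz or 317 Hz

|f − 309| = 8, so f = 309 ± 8.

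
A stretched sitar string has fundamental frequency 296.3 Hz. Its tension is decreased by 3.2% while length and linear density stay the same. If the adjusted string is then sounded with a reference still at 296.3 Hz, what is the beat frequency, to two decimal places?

4.78 Hz

For a string, f ∝ √T, so the new frequency is 296.3·√0.968 = 291.5207 Hz.
f_beat = |291.5207 − 296.3| = 4.78 Hz.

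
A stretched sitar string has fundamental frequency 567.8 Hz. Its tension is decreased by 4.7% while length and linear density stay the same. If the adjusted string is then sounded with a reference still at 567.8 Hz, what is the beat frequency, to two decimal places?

For a string, f ∝ √T, so the new frequency is 567.8·√0.953 = 554.2961 Hz.
f_beat = |554.2961 − 567.8| = 13.50 Hz.

13.50 Hz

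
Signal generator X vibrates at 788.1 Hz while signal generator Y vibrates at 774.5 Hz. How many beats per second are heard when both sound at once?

13.6 Hz

f_beat = |f₁ − f₂|.
|788.1 − 774.5| = 13.6 Hz.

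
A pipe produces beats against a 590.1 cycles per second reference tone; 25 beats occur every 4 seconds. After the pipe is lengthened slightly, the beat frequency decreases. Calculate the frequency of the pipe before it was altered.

596.35 Hz

Beat frequency = 25/4 = 6.25 Hz.
|f − 590.1| = 6.25, so the pipe was at either 583.85 Hz or 596.35 Hz.
A longer pipe has a lower fundamental; the adjustment lowers the pipe's frequency.
The beat rate fell, so the adjustment moved the pipe toward 590.1 Hz — it must have started above the reference.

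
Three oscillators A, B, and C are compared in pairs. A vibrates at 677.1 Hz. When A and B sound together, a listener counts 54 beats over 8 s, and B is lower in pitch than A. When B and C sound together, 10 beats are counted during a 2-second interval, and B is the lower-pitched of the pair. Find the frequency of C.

675.35 Hz

A–B: Beat frequency = 54/8 = 6.75 Hz.
B is below A, so f_B = 677.1 − 6.75 = 670.35 Hz.
B–C: Beat frequency = 10/2 = 5 Hz.
C is above B, so f_C = 670.35 + 5 = 675.35 Hz.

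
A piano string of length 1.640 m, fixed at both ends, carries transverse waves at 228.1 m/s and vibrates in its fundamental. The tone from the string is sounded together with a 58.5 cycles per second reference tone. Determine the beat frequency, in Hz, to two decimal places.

For a string fixed at both ends, f_n = n·v/(2L) = 1·228.1/(2·1.640) = 69.5427 Hz.
f_beat = |69.5427 − 58.5| = 11.04 Hz.

11.04 Hz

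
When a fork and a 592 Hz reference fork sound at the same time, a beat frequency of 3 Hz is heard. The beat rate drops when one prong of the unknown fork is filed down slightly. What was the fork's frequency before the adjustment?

589 Hz

|f − 592| = 3, so the fork was at either 589 Hz or 595 Hz.
Filing a prong removes mass and raises the fork's frequency; the adjustment raises the fork's frequency.
The beat rate fell, so the adjustment moved the fork toward 592 Hz — it must have started below the reference.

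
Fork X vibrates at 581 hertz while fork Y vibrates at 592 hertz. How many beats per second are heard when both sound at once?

Beats arise from superposition of two nearby frequencies; the beat rate is |f₁ − f₂|.
|581 − 592| = 11 Hz.

11 Hz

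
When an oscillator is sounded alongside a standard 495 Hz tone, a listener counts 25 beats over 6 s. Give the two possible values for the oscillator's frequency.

Beat frequency = 25/6 = 4.1667 Hz.
|f − 495| = 4.1667, so f = 495 ± 4.1667.

490.8333 Hz or 499.1667 Hz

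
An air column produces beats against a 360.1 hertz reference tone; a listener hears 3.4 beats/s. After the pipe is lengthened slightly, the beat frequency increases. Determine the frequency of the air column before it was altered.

356.7 Hz

|f − 360.1| = 3.4, so the air column was at either 356.7 Hz or 363.5 Hz.
A longer pipe has a lower fundamental; the adjustment lowers the air column's frequency.
The beat rate rose, so the adjustment moved the air column further from 360.1 Hz — it was already below the reference.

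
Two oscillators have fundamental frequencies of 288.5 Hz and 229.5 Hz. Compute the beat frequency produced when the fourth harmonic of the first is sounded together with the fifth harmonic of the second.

6.5 Hz

Fourth harmonic of the first: 4·288.5 = 1154.0 Hz.
Fifth harmonic of the second: 5·229.5 = 1147.5 Hz.
f_beat = |1154.0 − 1147.5| = 6.5 Hz.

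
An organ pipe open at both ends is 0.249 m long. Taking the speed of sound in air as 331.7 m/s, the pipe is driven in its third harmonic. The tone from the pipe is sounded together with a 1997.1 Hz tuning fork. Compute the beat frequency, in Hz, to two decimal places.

Open pipe: f_n = n·v/(2L) = 3·331.7/(2·0.249) = 1998.1928 Hz.
f_beat = |1998.1928 − 1997.1| = 1.09 Hz.

1.09 Hz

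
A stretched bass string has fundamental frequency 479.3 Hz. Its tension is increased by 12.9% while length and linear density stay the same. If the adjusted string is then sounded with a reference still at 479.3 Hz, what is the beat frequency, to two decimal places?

For a string, f ∝ √T, so the new frequency is 479.3·√1.129 = 509.2774 Hz.
f_beat = |509.2774 − 479.3| = 29.98 Hz.

29.98 Hz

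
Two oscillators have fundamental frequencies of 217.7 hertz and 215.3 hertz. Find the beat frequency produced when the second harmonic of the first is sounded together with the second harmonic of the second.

Second harmonic of the first: 2·217.7 = 435.4 Hz.
Second harmonic of the second: 2·215.3 = 430.6 Hz.
f_beat = |435.4 − 430.6| = 4.8 Hz.

4.8 Hz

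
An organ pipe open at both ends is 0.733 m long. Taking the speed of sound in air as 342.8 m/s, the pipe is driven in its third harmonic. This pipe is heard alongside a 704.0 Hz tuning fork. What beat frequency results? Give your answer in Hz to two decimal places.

2.50 Hz

Open pipe: f_n = n·v/(2L) = 3·342.8/(2·0.733) = 701.5007 Hz.
f_beat = |701.5007 − 704.0| = 2.50 Hz.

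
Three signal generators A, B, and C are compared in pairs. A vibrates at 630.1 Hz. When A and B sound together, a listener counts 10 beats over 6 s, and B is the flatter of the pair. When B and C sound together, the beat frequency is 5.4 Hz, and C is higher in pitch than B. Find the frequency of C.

A–B: Beat frequency = 10/6 = 1.6667 Hz.
B is below A, so f_B = 630.1 − 1.6667 = 628.4333 Hz.
C is above B, so f_C = 628.4333 + 5.4 = 633.8333 Hz.

633.8333 Hz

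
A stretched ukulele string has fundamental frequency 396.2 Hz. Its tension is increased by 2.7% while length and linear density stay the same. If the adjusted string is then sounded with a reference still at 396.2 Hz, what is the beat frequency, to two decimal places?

For a string, f ∝ √T, so the new frequency is 396.2·√1.027 = 401.5131 Hz.
f_beat = |401.5131 − 396.2| = 5.31 Hz.

5.31 Hz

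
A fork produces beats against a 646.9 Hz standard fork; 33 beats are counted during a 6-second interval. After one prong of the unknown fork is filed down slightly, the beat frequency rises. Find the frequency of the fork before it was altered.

Beat frequency = 33/6 = 5.5 Hz.
|f − 646.9| = 5.5, so the fork was at either 641.4 Hz or 652.4 Hz.
Filing a prong removes mass and raises the fork's frequency; the adjustment raises the fork's frequency.
The beat rate rose, so the adjustment moved the fork further from 646.9 Hz — it was already above the reference.

652.4 Hz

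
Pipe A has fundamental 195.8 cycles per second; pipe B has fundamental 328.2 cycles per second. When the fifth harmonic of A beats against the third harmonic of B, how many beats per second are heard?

Fifth harmonic of the first: 5·195.8 = 979.0 Hz.
Third harmonic of the second: 3·328.2 = 984.6 Hz.
f_beat = |979.0 − 984.6| = 5.6 Hz.

5.6 Hz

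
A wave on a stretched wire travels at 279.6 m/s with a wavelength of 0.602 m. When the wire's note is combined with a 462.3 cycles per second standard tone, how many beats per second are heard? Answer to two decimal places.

2.15 Hz

Source frequency f = v/λ = 279.6/0.602 = 464.4518 Hz.
f_beat = |464.4518 − 462.3| = 2.15 Hz.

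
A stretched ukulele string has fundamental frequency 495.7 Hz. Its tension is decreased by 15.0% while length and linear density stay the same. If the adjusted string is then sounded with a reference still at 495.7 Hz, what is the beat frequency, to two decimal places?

For a string, f ∝ √T, so the new frequency is 495.7·√0.850 = 457.0128 Hz.
f_beat = |457.0128 − 495.7| = 38.69 Hz.

38.69 Hz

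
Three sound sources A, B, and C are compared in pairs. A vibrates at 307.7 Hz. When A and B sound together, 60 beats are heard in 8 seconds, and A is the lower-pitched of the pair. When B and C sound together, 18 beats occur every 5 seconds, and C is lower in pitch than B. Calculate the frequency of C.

311.6 Hz

A–B: Beat frequency = 60/8 = 7.5 Hz.
B is above A, so f_B = 307.7 + 7.5 = 315.2 Hz.
B–C: Beat frequency = 18/5 = 3.6 Hz.
C is below B, so f_C = 315.2 − 3.6 = 311.6 Hz.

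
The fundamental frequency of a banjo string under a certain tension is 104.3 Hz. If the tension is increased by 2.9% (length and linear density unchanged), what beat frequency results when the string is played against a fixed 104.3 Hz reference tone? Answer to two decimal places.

1.50 Hz

For a string, f ∝ √T, so the new frequency is 104.3·√1.029 = 105.8015 Hz.
f_beat = |105.8015 − 104.3| = 1.50 Hz.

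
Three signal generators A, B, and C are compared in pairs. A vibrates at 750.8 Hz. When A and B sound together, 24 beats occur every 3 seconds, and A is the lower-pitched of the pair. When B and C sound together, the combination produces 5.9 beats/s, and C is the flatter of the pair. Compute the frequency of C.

752.9 Hz

A–B: Beat frequency = 24/3 = 8 Hz.
B is above A, so f_B = 750.8 + 8 = 758.8 Hz.
C is below B, so f_C = 758.8 − 5.9 = 752.9 Hz.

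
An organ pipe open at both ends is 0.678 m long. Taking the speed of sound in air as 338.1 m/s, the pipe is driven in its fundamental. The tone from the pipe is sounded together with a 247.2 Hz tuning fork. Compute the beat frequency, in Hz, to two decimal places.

Open pipe: f_n = n·v/(2L) = 1·338.1/(2·0.678) = 249.3363 Hz.
f_beat = |249.3363 − 247.2| = 2.14 Hz.

2.14 Hz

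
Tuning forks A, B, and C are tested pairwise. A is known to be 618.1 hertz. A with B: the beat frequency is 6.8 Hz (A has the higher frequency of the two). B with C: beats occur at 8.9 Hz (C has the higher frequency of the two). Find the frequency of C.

620.2 Hz

B is below A, so f_B = 618.1 − 6.8 = 611.3 Hz.
C is above B, so f_C = 611.3 + 8.9 = 620.2 Hz.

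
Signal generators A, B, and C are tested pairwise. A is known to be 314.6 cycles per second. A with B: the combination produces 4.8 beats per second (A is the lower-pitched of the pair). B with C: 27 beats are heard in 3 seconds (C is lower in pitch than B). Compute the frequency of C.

B is above A, so f_B = 314.6 + 4.8 = 319.4 Hz.
B–C: Beat frequency = 27/3 = 9 Hz.
C is below B, so f_C = 319.4 − 9 = 310.4 Hz.

310.4 Hz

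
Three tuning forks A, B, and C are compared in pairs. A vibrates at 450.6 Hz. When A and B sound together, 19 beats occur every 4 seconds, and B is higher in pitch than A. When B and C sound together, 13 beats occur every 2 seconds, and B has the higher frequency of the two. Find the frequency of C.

448.85 Hz

A–B: Beat frequency = 19/4 = 4.75 Hz.
B is above A, so f_B = 450.6 + 4.75 = 455.35 Hz.
B–C: Beat frequency = 13/2 = 6.5 Hz.
C is below B, so f_C = 455.35 − 6.5 = 448.85 Hz.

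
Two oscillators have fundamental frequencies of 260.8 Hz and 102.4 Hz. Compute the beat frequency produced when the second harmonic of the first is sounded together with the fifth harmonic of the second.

9.6 Hz

Second harmonic of the first: 2·260.8 = 521.6 Hz.
Fifth harmonic of the second: 5·102.4 = 512.0 Hz.
f_beat = |521.6 − 512.0| = 9.6 Hz.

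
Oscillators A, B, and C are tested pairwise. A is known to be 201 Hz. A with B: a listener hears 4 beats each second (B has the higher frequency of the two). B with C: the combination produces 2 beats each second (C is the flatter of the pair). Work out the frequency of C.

B is above A, so f_B = 201 + 4 = 205 Hz.
C is below B, so f_C = 205 − 2 = 203 Hz.

203 Hz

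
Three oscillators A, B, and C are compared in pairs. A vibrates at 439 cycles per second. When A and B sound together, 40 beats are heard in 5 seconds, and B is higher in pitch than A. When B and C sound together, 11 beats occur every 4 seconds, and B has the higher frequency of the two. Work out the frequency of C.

A–B: Beat frequency = 40/5 = 8 Hz.
B is above A, so f_B = 439 + 8 = 447 Hz.
B–C: Beat frequency = 11/4 = 2.75 Hz.
C is below B, so f_C = 447 − 2.75 = 444.25 Hz.

444.25 Hz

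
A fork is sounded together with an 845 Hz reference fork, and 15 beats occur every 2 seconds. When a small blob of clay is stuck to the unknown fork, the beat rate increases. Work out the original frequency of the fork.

Beat frequency = 15/2 = 7.5 Hz.
|f − 845| = 7.5, so the fork was at either 837.5 Hz or 852.5 Hz.
Adding mass to a fork lowers its frequency; the adjustment lowers the fork's frequency.
The beat rate rose, so the adjustment moved the fork further from 845 Hz — it was already below the reference.

837.5 Hz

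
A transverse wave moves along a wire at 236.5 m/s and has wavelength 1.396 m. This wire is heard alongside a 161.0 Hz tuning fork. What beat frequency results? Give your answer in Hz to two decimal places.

Source frequency f = v/λ = 236.5/1.396 = 169.4126 Hz.
f_beat = |169.4126 − 161.0| = 8.41 Hz.

8.41 Hz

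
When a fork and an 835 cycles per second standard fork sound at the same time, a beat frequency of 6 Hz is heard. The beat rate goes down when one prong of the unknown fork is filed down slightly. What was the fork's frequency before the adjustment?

829 Hz

|f − 835| = 6, so the fork was at either 829 Hz or 841 Hz.
Filing a prong removes mass and raises the fork's frequency; the adjustment raises the fork's frequency.
The beat rate fell, so the adjustment moved the fork toward 835 Hz — it must have started below the reference.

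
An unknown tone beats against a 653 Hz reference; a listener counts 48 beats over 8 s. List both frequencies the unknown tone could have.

Beat frequency = 48/8 = 6 Hz.
|f − 653| = 6, so f = 653 ± 6.

647 Hz or 659 Hz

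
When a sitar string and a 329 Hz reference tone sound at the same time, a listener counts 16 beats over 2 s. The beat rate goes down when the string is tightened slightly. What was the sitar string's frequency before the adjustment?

321 Hz

Beat frequency = 16/2 = 8 Hz.
|f − 329| = 8, so the sitar string was at either 321 Hz or 337 Hz.
Increasing tension raises a string's frequency; the adjustment raises the sitar string's frequency.
The beat rate fell, so the adjustment moved the sitar string toward 329 Hz — it must have started below the reference.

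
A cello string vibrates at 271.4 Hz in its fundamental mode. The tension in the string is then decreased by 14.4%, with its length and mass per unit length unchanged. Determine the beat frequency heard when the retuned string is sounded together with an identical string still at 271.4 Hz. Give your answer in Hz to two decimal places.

20.30 Hz

For a string, f ∝ √T, so the new frequency is 271.4·√0.856 = 251.1000 Hz.
f_beat = |251.1000 − 271.4| = 20.30 Hz.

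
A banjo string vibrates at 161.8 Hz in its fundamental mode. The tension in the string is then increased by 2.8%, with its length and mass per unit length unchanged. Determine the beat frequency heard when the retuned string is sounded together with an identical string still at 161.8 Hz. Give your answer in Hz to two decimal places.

2.25 Hz

For a string, f ∝ √T, so the new frequency is 161.8·√1.028 = 164.0496 Hz.
f_beat = |164.0496 − 161.8| = 2.25 Hz.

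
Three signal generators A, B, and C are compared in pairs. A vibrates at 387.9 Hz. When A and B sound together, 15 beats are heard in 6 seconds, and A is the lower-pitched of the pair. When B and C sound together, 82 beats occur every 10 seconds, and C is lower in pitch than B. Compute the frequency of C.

382.2 Hz

A–B: Beat frequency = 15/6 = 2.5 Hz.
B is above A, so f_B = 387.9 + 2.5 = 390.4 Hz.
B–C: Beat frequency = 82/10 = 8.2 Hz.
C is below B, so f_C = 390.4 − 8.2 = 382.2 Hz.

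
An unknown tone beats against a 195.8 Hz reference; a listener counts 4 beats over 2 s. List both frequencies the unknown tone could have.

Beat frequency = 4/2 = 2 Hz.
|f − 195.8| = 2, so f = 195.8 ± 2.

193.8 Hz or 197.8 Hz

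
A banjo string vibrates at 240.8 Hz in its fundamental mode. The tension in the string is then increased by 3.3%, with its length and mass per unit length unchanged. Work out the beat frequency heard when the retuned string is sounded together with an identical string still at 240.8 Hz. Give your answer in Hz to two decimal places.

3.94 Hz

For a string, f ∝ √T, so the new frequency is 240.8·√1.033 = 244.7410 Hz.
f_beat = |244.7410 − 240.8| = 3.94 Hz.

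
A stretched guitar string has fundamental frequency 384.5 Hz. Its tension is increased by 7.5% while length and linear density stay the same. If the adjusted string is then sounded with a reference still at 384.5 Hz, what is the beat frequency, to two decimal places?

For a string, f ∝ √T, so the new frequency is 384.5·√1.075 = 398.6581 Hz.
f_beat = |398.6581 − 384.5| = 14.16 Hz.

14.16 Hz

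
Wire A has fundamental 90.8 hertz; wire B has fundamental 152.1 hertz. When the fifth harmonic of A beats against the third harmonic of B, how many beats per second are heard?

2.3 Hz

Fifth harmonic of the first: 5·90.8 = 454.0 Hz.
Third harmonic of the second: 3·152.1 = 456.3 Hz.
f_beat = |454.0 − 456.3| = 2.3 Hz.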